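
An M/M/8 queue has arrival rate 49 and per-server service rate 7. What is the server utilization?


rho = lambda/(c*mu) = 49/(8*7) = 0.875

0.875


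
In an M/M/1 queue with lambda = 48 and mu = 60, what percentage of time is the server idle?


Idle fraction = (1 - rho) * 100 = (1 - 48/60) * 100 = 20.0%

20.0%


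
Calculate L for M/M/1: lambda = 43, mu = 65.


rho = 43/65; L = rho/(1-rho) = 1.95

1.95


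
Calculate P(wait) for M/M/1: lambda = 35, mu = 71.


P(wait) = rho = lambda/mu = 35/71 = 0.493

0.493


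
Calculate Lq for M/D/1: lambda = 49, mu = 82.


M/D/1: Lq = rho^2 / (2*(1-rho)) where rho = 49/82; Lq = 0.44

0.44


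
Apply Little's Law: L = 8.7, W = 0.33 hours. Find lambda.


lambda = L / W = 8.7 / 0.33 = 26.36 per hour

26.36 per hour


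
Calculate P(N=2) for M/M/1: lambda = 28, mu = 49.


rho = 28/49; P(n) = (1-rho)*rho^n = (1-28/49)*(28/49)^2 = 0.1399

0.1399


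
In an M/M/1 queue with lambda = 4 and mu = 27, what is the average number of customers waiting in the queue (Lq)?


rho = 4/27; Lq = rho^2/(1-rho) = 0.03

0.03


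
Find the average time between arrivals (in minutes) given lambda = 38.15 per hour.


Mean interarrival time = 60/lambda = 60/38.15 = 1.57 minutes

1.57 minutes


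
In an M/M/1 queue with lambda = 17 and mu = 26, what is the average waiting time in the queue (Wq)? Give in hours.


rho = 17/26; Wq = rho/(mu - lambda) = 0.0726 hours

0.0726 hours


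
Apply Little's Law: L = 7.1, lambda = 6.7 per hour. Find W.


W = L / lambda = 7.1 / 6.7 = 1.0597 hours

1.0597 hours


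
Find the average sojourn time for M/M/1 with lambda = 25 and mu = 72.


W = 1/(mu - lambda) = 1/(72 - 25) = 0.0213 hours

0.0213 hours


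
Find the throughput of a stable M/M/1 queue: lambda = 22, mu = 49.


For a stable queue (lambda < mu), throughput = lambda = 22 per hour

22 per hour


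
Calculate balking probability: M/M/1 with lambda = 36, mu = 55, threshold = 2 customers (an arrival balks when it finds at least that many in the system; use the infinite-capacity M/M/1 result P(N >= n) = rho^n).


P(N >= 2) = rho^2 = (36/55)^2 = 0.4284

0.4284


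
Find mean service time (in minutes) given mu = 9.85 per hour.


Mean service time = 60/mu = 60/9.85 = 6.09 minutes

6.09 minutes


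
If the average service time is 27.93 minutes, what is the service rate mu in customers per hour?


mu = 60 / avg_service_time = 60 / 27.93 = 2.15 per hour

2.15 per hour


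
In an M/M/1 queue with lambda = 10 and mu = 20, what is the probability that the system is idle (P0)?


P0 = 1 - rho = 1 - 10/20 = 0.5

0.5


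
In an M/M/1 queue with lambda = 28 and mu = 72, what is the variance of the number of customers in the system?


rho = 28/72; Var(N) = rho/(1-rho)^2 = 1.04

1.04


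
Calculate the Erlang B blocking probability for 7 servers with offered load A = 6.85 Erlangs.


B(N,A) = (A^N/N!) / sum(A^k/k!, k=0..N) with N=7, A=6.85 = 0.2395

0.2395


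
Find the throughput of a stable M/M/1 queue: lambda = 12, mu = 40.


For a stable queue (lambda < mu), throughput = lambda = 12 per hour

12 per hour


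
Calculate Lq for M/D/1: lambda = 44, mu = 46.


M/D/1: Lq = rho^2 / (2*(1-rho)) where rho = 44/46; Lq = 10.52

10.52


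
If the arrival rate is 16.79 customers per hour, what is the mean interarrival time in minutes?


Mean interarrival time = 60/lambda = 60/16.79 = 3.57 minutes

3.57 minutes


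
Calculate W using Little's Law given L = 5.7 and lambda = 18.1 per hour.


W = L / lambda = 5.7 / 18.1 = 0.3149 hours

0.3149 hours


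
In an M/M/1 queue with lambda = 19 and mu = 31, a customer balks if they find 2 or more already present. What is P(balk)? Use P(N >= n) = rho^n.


P(N >= 2) = rho^2 = (19/31)^2 = 0.3757

0.3757


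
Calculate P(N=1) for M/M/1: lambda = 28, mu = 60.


rho = 28/60; P(n) = (1-rho)*rho^n = (1-28/60)*(28/60)^1 = 0.2489

0.2489


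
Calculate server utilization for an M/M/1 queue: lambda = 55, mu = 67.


rho = lambda/mu = 55/67 = 0.8209

0.8209


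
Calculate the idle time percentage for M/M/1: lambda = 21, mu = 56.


Idle fraction = (1 - rho) * 100 = (1 - 21/56) * 100 = 62.5%

62.5%


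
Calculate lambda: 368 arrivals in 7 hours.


lambda = total arrivals / time = 368 / 7 = 52.57 per hour

52.57 per hour


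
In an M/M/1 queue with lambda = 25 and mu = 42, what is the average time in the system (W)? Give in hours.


W = 1/(mu - lambda) = 1/(42 - 25) = 0.0588 hours

0.0588 hours


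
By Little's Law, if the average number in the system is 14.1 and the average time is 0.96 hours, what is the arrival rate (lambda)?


lambda = L / W = 14.1 / 0.96 = 14.69 per hour

14.69 per hour


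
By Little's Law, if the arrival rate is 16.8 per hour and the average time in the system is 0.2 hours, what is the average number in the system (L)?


L = lambda * W = 16.8 * 0.2 = 3.36

3.36


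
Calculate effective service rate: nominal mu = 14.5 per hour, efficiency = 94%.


Effective rate = mu * efficiency = 14.5 * 0.94 = 13.63 per hour

13.63 per hour


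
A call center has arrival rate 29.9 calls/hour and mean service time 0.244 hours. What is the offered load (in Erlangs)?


Offered load a = lambda * E[S] = 29.9 * 0.244 = 7.3 Erlangs

7.3 Erlangs


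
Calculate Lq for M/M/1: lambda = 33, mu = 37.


rho = 33/37; Lq = rho^2/(1-rho) = 7.36

7.36


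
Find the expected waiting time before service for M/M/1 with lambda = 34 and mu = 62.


rho = 34/62; Wq = rho/(mu - lambda) = 0.0196 hours

0.0196 hours


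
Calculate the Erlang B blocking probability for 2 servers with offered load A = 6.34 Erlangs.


B(N,A) = (A^N/N!) / sum(A^k/k!, k=0..N) with N=2, A=6.34 = 0.7325

0.7325


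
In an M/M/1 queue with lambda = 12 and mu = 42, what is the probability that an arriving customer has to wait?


P(wait) = rho = lambda/mu = 12/42 = 0.2857

0.2857


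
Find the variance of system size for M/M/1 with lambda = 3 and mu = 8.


rho = 3/8; Var(N) = rho/(1-rho)^2 = 0.96

0.96


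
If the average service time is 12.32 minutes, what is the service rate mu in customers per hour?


mu = 60 / avg_service_time = 60 / 12.32 = 4.87 per hour

4.87 per hour


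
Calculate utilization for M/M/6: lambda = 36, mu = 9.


rho = lambda/(c*mu) = 36/(6*9) = 0.6667

0.6667


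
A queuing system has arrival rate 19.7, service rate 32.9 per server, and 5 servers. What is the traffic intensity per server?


rho = lambda / (c * mu) = 19.7 / (5 * 32.9) = 0.1198

0.1198


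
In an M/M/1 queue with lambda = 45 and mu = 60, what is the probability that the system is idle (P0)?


P0 = 1 - rho = 1 - 45/60 = 0.25

0.25


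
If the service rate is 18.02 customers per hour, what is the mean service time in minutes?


Mean service time = 60/mu = 60/18.02 = 3.33 minutes

3.33 minutes


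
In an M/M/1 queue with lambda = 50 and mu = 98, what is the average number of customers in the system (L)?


rho = 50/98; L = rho/(1-rho) = 1.04

1.04


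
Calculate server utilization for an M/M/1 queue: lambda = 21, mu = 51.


rho = lambda/mu = 21/51 = 0.4118

0.4118


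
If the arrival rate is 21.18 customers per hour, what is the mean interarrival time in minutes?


Mean interarrival time = 60/lambda = 60/21.18 = 2.83 minutes

2.83 minutes


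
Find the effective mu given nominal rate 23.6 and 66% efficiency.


Effective rate = mu * efficiency = 23.6 * 0.66 = 15.58 per hour

15.58 per hour


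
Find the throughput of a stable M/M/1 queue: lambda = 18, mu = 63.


For a stable queue (lambda < mu), throughput = lambda = 18 per hour

18 per hour


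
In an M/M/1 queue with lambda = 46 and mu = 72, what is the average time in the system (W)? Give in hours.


W = 1/(mu - lambda) = 1/(72 - 46) = 0.0385 hours

0.0385 hours


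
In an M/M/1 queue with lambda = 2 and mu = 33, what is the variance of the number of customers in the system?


rho = 2/33; Var(N) = rho/(1-rho)^2 = 0.07

0.07


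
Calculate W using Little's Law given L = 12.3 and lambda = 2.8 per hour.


W = L / lambda = 12.3 / 2.8 = 4.3929 hours

4.3929 hours


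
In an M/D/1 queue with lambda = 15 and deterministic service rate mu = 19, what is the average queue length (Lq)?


M/D/1: Lq = rho^2 / (2*(1-rho)) where rho = 15/19; Lq = 1.48

1.48


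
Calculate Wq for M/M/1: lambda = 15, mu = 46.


rho = 15/46; Wq = rho/(mu - lambda) = 0.0105 hours

0.0105 hours


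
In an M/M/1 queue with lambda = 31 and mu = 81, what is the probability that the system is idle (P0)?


P0 = 1 - rho = 1 - 31/81 = 0.6173

0.6173


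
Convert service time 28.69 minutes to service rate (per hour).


mu = 60 / avg_service_time = 60 / 28.69 = 2.09 per hour

2.09 per hour


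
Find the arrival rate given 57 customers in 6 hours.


lambda = total arrivals / time = 57 / 6 = 9.5 per hour

9.5 per hour


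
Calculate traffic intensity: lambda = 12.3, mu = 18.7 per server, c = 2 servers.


rho = lambda / (c * mu) = 12.3 / (2 * 18.7) = 0.3289

0.3289


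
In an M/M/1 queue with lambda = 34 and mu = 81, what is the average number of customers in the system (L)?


rho = 34/81; L = rho/(1-rho) = 0.72

0.72


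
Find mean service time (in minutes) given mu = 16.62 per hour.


Mean service time = 60/mu = 60/16.62 = 3.61 minutes

3.61 minutes


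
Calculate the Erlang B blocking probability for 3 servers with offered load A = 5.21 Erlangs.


B(N,A) = (A^N/N!) / sum(A^k/k!, k=0..N) with N=3, A=5.21 = 0.5437

0.5437


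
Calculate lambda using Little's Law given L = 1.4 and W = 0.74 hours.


lambda = L / W = 1.4 / 0.74 = 1.89 per hour

1.89 per hour


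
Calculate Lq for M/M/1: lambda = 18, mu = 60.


rho = 18/60; Lq = rho^2/(1-rho) = 0.13

0.13


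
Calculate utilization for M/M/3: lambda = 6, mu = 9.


rho = lambda/(c*mu) = 6/(3*9) = 0.2222

0.2222


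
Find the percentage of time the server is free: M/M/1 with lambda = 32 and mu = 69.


Idle fraction = (1 - rho) * 100 = (1 - 32/69) * 100 = 53.6%

53.6%


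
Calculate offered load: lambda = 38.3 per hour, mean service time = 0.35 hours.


Offered load a = lambda * E[S] = 38.3 * 0.35 = 13.41 Erlangs

13.41 Erlangs


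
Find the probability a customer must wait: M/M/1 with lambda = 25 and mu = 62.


P(wait) = rho = lambda/mu = 25/62 = 0.4032

0.4032


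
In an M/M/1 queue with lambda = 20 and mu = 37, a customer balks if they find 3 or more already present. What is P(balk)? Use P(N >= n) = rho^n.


P(N >= 3) = rho^3 = (20/37)^3 = 0.1579

0.1579


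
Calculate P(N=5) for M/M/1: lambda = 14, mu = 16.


rho = 14/16; P(n) = (1-rho)*rho^n = (1-14/16)*(14/16)^5 = 0.0641

0.0641


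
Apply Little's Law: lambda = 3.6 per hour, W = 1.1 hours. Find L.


L = lambda * W = 3.6 * 1.1 = 3.96

3.96


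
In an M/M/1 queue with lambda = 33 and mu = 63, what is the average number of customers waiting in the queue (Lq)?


rho = 33/63; Lq = rho^2/(1-rho) = 0.58

0.58


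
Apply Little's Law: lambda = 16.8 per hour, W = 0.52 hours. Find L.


L = lambda * W = 16.8 * 0.52 = 8.74

8.74


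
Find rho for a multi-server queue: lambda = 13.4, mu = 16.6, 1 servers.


rho = lambda / (c * mu) = 13.4 / (1 * 16.6) = 0.8072

0.8072


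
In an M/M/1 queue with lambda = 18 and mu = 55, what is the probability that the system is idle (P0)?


P0 = 1 - rho = 1 - 18/55 = 0.6727

0.6727


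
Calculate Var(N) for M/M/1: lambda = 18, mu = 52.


rho = 18/52; Var(N) = rho/(1-rho)^2 = 0.81

0.81


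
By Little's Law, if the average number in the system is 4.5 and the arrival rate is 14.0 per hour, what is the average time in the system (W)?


W = L / lambda = 4.5 / 14.0 = 0.3214 hours

0.3214 hours


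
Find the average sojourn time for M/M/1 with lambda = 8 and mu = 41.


W = 1/(mu - lambda) = 1/(41 - 8) = 0.0303 hours

0.0303 hours


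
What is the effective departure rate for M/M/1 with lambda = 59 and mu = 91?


For a stable queue (lambda < mu), throughput = lambda = 59 per hour

59 per hour


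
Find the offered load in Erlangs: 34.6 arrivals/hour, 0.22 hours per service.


Offered load a = lambda * E[S] = 34.6 * 0.22 = 7.61 Erlangs

7.61 Erlangs


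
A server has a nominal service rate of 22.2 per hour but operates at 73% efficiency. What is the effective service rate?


Effective rate = mu * efficiency = 22.2 * 0.73 = 16.21 per hour

16.21 per hour


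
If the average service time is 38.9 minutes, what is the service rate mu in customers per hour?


mu = 60 / avg_service_time = 60 / 38.9 = 1.54 per hour

1.54 per hour


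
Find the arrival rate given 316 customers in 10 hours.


lambda = total arrivals / time = 316 / 10 = 31.6 per hour

31.6 per hour


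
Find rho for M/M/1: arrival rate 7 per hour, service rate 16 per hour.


rho = lambda/mu = 7/16 = 0.4375

0.4375


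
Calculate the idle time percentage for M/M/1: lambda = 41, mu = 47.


Idle fraction = (1 - rho) * 100 = (1 - 41/47) * 100 = 12.8%

12.8%


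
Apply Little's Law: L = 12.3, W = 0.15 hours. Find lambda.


lambda = L / W = 12.3 / 0.15 = 82.0 per hour

82.0 per hour


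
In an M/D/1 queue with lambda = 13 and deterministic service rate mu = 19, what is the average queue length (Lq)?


M/D/1: Lq = rho^2 / (2*(1-rho)) where rho = 13/19; Lq = 0.74

0.74


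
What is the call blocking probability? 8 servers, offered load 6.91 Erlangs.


B(N,A) = (A^N/N!) / sum(A^k/k!, k=0..N) with N=8, A=6.91 = 0.1736

0.1736


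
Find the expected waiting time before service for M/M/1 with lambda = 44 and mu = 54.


rho = 44/54; Wq = rho/(mu - lambda) = 0.0815 hours

0.0815 hours


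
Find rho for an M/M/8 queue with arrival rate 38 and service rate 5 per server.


rho = lambda/(c*mu) = 38/(8*5) = 0.95

0.95


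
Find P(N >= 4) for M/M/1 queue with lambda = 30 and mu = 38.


P(N >= 4) = rho^4 = (30/38)^4 = 0.3885

0.3885


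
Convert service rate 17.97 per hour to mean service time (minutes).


Mean service time = 60/mu = 60/17.97 = 3.34 minutes

3.34 minutes


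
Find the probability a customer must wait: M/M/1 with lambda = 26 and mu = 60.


P(wait) = rho = lambda/mu = 26/60 = 0.4333

0.4333


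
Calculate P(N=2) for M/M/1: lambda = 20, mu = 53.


rho = 20/53; P(n) = (1-rho)*rho^n = (1-20/53)*(20/53)^2 = 0.0887

0.0887


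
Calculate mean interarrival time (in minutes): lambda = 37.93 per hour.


Mean interarrival time = 60/lambda = 60/37.93 = 1.58 minutes

1.58 minutes


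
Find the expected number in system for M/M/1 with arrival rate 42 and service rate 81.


rho = 42/81; L = rho/(1-rho) = 1.08

1.08


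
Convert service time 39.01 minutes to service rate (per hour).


mu = 60 / avg_service_time = 60 / 39.01 = 1.54 per hour

1.54 per hour


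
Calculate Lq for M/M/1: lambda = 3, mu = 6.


rho = 3/6; Lq = rho^2/(1-rho) = 0.5

0.5


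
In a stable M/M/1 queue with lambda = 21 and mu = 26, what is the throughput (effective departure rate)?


For a stable queue (lambda < mu), throughput = lambda = 21 per hour

21 per hour


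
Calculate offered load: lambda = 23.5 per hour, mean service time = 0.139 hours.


Offered load a = lambda * E[S] = 23.5 * 0.139 = 3.27 Erlangs

3.27 Erlangs


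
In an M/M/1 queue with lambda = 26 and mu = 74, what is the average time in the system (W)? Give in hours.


W = 1/(mu - lambda) = 1/(74 - 26) = 0.0208 hours

0.0208 hours


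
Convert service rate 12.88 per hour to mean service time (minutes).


Mean service time = 60/mu = 60/12.88 = 4.66 minutes

4.66 minutes


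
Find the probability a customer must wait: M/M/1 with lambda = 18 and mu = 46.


P(wait) = rho = lambda/mu = 18/46 = 0.3913

0.3913


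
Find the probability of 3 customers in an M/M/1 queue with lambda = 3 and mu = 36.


rho = 3/36; P(n) = (1-rho)*rho^n = (1-3/36)*(3/36)^3 = 0.0005

0.0005


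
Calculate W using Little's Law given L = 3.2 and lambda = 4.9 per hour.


W = L / lambda = 3.2 / 4.9 = 0.6531 hours

0.6531 hours


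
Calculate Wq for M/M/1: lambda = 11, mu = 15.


rho = 11/15; Wq = rho/(mu - lambda) = 0.1833 hours

0.1833 hours


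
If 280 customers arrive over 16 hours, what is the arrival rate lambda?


lambda = total arrivals / time = 280 / 16 = 17.5 per hour

17.5 per hour


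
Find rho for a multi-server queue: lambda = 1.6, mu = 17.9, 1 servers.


rho = lambda / (c * mu) = 1.6 / (1 * 17.9) = 0.0894

0.0894


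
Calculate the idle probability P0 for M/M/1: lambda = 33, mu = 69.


P0 = 1 - rho = 1 - 33/69 = 0.5217

0.5217


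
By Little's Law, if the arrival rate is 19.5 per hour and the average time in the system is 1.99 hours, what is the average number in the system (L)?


L = lambda * W = 19.5 * 1.99 = 38.81

38.81


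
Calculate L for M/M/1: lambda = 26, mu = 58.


rho = 26/58; L = rho/(1-rho) = 0.81

0.81


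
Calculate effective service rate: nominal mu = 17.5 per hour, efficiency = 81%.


Effective rate = mu * efficiency = 17.5 * 0.81 = 14.18 per hour

14.18 per hour


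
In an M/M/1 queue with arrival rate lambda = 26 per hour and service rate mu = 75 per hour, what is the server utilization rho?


rho = lambda/mu = 26/75 = 0.3467

0.3467


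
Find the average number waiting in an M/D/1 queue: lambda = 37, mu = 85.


M/D/1: Lq = rho^2 / (2*(1-rho)) where rho = 37/85; Lq = 0.17

0.17


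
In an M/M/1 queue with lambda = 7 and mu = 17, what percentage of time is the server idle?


Idle fraction = (1 - rho) * 100 = (1 - 7/17) * 100 = 58.8%

58.8%


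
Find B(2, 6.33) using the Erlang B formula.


B(N,A) = (A^N/N!) / sum(A^k/k!, k=0..N) with N=2, A=6.33 = 0.7321

0.7321


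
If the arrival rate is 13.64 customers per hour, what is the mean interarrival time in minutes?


Mean interarrival time = 60/lambda = 60/13.64 = 4.4 minutes

4.4 minutes


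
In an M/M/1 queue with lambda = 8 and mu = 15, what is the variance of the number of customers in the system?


rho = 8/15; Var(N) = rho/(1-rho)^2 = 2.45

2.45


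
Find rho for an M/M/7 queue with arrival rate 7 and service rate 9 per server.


rho = lambda/(c*mu) = 7/(7*9) = 0.1111

0.1111


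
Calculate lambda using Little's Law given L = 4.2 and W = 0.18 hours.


lambda = L / W = 4.2 / 0.18 = 23.33 per hour

23.33 per hour


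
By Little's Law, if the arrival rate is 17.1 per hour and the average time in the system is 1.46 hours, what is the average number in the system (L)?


L = lambda * W = 17.1 * 1.46 = 24.97

24.97


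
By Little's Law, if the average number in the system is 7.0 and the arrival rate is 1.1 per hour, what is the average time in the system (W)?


W = L / lambda = 7.0 / 1.1 = 6.3636 hours

6.3636 hours


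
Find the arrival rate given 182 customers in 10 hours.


lambda = total arrivals / time = 182 / 10 = 18.2 per hour

18.2 per hour


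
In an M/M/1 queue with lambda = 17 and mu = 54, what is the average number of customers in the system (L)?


rho = 17/54; L = rho/(1-rho) = 0.46

0.46


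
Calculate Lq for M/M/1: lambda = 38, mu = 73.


rho = 38/73; Lq = rho^2/(1-rho) = 0.57

0.57


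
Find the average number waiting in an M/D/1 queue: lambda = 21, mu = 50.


M/D/1: Lq = rho^2 / (2*(1-rho)) where rho = 21/50; Lq = 0.15

0.15


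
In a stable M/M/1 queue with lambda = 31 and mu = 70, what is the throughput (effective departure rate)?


For a stable queue (lambda < mu), throughput = lambda = 31 per hour

31 per hour


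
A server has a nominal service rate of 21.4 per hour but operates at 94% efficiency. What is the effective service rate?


Effective rate = mu * efficiency = 21.4 * 0.94 = 20.12 per hour

20.12 per hour


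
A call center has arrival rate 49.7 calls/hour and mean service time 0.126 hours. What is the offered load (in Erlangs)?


Offered load a = lambda * E[S] = 49.7 * 0.126 = 6.26 Erlangs

6.26 Erlangs


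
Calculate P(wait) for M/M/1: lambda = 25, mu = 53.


P(wait) = rho = lambda/mu = 25/53 = 0.4717

0.4717


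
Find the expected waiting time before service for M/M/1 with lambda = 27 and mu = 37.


rho = 27/37; Wq = rho/(mu - lambda) = 0.073 hours

0.073 hours


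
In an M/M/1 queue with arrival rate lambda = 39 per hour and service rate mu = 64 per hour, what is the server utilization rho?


rho = lambda/mu = 39/64 = 0.6094

0.6094


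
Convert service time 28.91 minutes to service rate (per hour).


mu = 60 / avg_service_time = 60 / 28.91 = 2.08 per hour

2.08 per hour


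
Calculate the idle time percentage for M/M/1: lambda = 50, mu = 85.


Idle fraction = (1 - rho) * 100 = (1 - 50/85) * 100 = 41.2%

41.2%


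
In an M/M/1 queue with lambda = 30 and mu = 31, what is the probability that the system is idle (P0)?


P0 = 1 - rho = 1 - 30/31 = 0.0323

0.0323


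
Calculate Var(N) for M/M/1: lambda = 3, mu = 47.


rho = 3/47; Var(N) = rho/(1-rho)^2 = 0.07

0.07


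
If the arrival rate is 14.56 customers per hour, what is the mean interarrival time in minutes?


Mean interarrival time = 60/lambda = 60/14.56 = 4.12 minutes

4.12 minutes


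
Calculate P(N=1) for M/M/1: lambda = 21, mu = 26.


rho = 21/26; P(n) = (1-rho)*rho^n = (1-21/26)*(21/26)^1 = 0.1553

0.1553


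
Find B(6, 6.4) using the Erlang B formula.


B(N,A) = (A^N/N!) / sum(A^k/k!, k=0..N) with N=6, A=6.4 = 0.2924

0.2924


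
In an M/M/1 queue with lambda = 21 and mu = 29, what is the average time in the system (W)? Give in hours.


W = 1/(mu - lambda) = 1/(29 - 21) = 0.125 hours

0.125 hours


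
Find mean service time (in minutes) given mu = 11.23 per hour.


Mean service time = 60/mu = 60/11.23 = 5.34 minutes

5.34 minutes


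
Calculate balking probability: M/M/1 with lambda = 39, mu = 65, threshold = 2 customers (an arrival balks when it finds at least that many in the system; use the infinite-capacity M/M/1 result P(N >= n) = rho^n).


P(N >= 2) = rho^2 = (39/65)^2 = 0.36

0.36


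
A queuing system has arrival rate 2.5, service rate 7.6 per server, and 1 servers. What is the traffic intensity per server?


rho = lambda / (c * mu) = 2.5 / (1 * 7.6) = 0.3289

0.3289


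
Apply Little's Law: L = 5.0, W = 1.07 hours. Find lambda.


lambda = L / W = 5.0 / 1.07 = 4.67 per hour

4.67 per hour


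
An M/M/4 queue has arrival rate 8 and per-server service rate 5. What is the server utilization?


rho = lambda/(c*mu) = 8/(4*5) = 0.4

0.4


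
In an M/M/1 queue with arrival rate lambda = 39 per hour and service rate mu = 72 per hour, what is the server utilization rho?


rho = lambda/mu = 39/72 = 0.5417

0.5417


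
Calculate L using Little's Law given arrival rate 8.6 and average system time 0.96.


L = lambda * W = 8.6 * 0.96 = 8.26

8.26


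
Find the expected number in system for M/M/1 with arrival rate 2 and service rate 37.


rho = 2/37; L = rho/(1-rho) = 0.06

0.06


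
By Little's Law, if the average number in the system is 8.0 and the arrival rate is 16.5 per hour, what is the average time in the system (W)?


W = L / lambda = 8.0 / 16.5 = 0.4848 hours

0.4848 hours


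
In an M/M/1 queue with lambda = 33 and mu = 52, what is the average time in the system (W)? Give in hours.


W = 1/(mu - lambda) = 1/(52 - 33) = 0.0526 hours

0.0526 hours


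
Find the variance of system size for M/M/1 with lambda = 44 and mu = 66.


rho = 44/66; Var(N) = rho/(1-rho)^2 = 6.0

6.0


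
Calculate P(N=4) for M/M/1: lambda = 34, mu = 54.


rho = 34/54; P(n) = (1-rho)*rho^n = (1-34/54)*(34/54)^4 = 0.0582

0.0582


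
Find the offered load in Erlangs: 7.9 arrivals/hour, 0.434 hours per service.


Offered load a = lambda * E[S] = 7.9 * 0.434 = 3.43 Erlangs

3.43 Erlangs


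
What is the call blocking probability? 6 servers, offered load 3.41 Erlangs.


B(N,A) = (A^N/N!) / sum(A^k/k!, k=0..N) with N=6, A=3.41 = 0.0766

0.0766


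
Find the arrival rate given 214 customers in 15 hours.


lambda = total arrivals / time = 214 / 15 = 14.27 per hour

14.27 per hour


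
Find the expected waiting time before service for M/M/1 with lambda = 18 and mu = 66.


rho = 18/66; Wq = rho/(mu - lambda) = 0.0057 hours

0.0057 hours


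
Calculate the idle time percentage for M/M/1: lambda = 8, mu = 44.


Idle fraction = (1 - rho) * 100 = (1 - 8/44) * 100 = 81.8%

81.8%


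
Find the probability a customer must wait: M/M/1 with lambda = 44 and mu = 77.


P(wait) = rho = lambda/mu = 44/77 = 0.5714

0.5714


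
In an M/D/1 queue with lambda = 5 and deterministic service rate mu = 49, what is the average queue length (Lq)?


M/D/1: Lq = rho^2 / (2*(1-rho)) where rho = 5/49; Lq = 0.01

0.01


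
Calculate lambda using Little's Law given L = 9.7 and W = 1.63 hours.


lambda = L / W = 9.7 / 1.63 = 5.95 per hour

5.95 per hour


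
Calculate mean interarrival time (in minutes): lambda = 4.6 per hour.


Mean interarrival time = 60/lambda = 60/4.6 = 13.04 minutes

13.04 minutes


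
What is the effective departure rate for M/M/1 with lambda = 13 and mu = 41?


For a stable queue (lambda < mu), throughput = lambda = 13 per hour

13 per hour


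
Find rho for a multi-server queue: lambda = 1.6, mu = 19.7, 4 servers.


rho = lambda / (c * mu) = 1.6 / (4 * 19.7) = 0.0203

0.0203


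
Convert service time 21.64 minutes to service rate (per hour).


mu = 60 / avg_service_time = 60 / 21.64 = 2.77 per hour

2.77 per hour


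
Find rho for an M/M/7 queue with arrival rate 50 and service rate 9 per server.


rho = lambda/(c*mu) = 50/(7*9) = 0.7937

0.7937


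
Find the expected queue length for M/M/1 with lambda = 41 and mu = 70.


rho = 41/70; Lq = rho^2/(1-rho) = 0.83

0.83


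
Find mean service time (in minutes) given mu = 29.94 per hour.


Mean service time = 60/mu = 60/29.94 = 2.0 minutes

2.0 minutes


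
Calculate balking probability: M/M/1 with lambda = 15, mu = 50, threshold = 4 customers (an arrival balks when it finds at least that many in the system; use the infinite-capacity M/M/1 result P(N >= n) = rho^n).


P(N >= 4) = rho^4 = (15/50)^4 = 0.0081

0.0081


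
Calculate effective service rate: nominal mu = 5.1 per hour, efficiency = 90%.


Effective rate = mu * efficiency = 5.1 * 0.9 = 4.59 per hour

4.59 per hour


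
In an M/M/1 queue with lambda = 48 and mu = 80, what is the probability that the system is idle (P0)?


P0 = 1 - rho = 1 - 48/80 = 0.4

0.4


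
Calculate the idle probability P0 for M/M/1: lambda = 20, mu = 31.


P0 = 1 - rho = 1 - 20/31 = 0.3548

0.3548


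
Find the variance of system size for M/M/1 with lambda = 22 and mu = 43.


rho = 22/43; Var(N) = rho/(1-rho)^2 = 2.15

2.15


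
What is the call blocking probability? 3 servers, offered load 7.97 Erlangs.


B(N,A) = (A^N/N!) / sum(A^k/k!, k=0..N) with N=3, A=7.97 = 0.6744

0.6744


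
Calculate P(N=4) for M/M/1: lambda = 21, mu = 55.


rho = 21/55; P(n) = (1-rho)*rho^n = (1-21/55)*(21/55)^4 = 0.0131

0.0131


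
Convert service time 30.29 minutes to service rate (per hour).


mu = 60 / avg_service_time = 60 / 30.29 = 1.98 per hour

1.98 per hour


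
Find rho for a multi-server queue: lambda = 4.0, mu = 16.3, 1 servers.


rho = lambda / (c * mu) = 4.0 / (1 * 16.3) = 0.2454

0.2454


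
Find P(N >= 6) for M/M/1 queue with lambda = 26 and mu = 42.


P(N >= 6) = rho^6 = (26/42)^6 = 0.0563

0.0563


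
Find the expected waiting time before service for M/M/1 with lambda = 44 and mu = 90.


rho = 44/90; Wq = rho/(mu - lambda) = 0.0106 hours

0.0106 hours


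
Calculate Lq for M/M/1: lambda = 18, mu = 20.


rho = 18/20; Lq = rho^2/(1-rho) = 8.1

8.1


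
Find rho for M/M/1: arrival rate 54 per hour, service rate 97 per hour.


rho = lambda/mu = 54/97 = 0.5567

0.5567


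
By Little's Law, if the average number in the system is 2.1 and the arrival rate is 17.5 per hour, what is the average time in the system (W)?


W = L / lambda = 2.1 / 17.5 = 0.12 hours

0.12 hours


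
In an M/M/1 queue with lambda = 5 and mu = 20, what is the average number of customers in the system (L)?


rho = 5/20; L = rho/(1-rho) = 0.33

0.33


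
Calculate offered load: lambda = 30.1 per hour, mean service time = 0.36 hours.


Offered load a = lambda * E[S] = 30.1 * 0.36 = 10.84 Erlangs

10.84 Erlangs


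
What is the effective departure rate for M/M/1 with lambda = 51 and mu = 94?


For a stable queue (lambda < mu), throughput = lambda = 51 per hour

51 per hour


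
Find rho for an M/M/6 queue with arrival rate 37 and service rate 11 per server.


rho = lambda/(c*mu) = 37/(6*11) = 0.5606

0.5606


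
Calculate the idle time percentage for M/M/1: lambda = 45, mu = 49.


Idle fraction = (1 - rho) * 100 = (1 - 45/49) * 100 = 8.2%

8.2%


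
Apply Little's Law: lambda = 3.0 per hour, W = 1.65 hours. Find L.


L = lambda * W = 3.0 * 1.65 = 4.95

4.95


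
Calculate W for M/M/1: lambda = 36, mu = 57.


W = 1/(mu - lambda) = 1/(57 - 36) = 0.0476 hours

0.0476 hours


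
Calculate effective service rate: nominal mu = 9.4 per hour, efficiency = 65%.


Effective rate = mu * efficiency = 9.4 * 0.65 = 6.11 per hour

6.11 per hour


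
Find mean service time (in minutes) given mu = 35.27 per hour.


Mean service time = 60/mu = 60/35.27 = 1.7 minutes

1.7 minutes


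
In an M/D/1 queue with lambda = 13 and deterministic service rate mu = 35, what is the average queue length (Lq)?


M/D/1: Lq = rho^2 / (2*(1-rho)) where rho = 13/35; Lq = 0.11

0.11


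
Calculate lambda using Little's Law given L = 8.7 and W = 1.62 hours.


lambda = L / W = 8.7 / 1.62 = 5.37 per hour

5.37 per hour


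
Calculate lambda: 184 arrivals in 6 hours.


lambda = total arrivals / time = 184 / 6 = 30.67 per hour

30.67 per hour


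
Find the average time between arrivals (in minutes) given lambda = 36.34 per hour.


Mean interarrival time = 60/lambda = 60/36.34 = 1.65 minutes

1.65 minutes


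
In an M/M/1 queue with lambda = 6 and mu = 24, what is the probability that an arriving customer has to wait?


P(wait) = rho = lambda/mu = 6/24 = 0.25

0.25


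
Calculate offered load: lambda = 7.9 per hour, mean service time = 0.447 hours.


Offered load a = lambda * E[S] = 7.9 * 0.447 = 3.53 Erlangs

3.53 Erlangs


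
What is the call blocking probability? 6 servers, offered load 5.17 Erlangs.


B(N,A) = (A^N/N!) / sum(A^k/k!, k=0..N) with N=6, A=5.17 = 0.2046

0.2046


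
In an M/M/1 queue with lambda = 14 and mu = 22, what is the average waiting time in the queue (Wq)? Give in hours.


rho = 14/22; Wq = rho/(mu - lambda) = 0.0795 hours

0.0795 hours


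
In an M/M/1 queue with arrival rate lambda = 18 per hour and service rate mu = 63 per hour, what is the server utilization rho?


rho = lambda/mu = 18/63 = 0.2857

0.2857


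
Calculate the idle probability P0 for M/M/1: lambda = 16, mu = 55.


P0 = 1 - rho = 1 - 16/55 = 0.7091

0.7091


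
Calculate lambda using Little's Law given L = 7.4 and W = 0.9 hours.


lambda = L / W = 7.4 / 0.9 = 8.22 per hour

8.22 per hour


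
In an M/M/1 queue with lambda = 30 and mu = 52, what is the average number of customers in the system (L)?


rho = 30/52; L = rho/(1-rho) = 1.36

1.36


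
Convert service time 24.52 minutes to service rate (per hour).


mu = 60 / avg_service_time = 60 / 24.52 = 2.45 per hour

2.45 per hour


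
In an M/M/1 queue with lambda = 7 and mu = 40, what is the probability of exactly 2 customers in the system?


rho = 7/40; P(n) = (1-rho)*rho^n = (1-7/40)*(7/40)^2 = 0.0253

0.0253


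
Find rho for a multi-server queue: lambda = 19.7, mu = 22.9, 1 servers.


rho = lambda / (c * mu) = 19.7 / (1 * 22.9) = 0.8603

0.8603


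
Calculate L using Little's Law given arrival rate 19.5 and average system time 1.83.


L = lambda * W = 19.5 * 1.83 = 35.69

35.69


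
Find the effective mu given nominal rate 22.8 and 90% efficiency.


Effective rate = mu * efficiency = 22.8 * 0.9 = 20.52 per hour

20.52 per hour


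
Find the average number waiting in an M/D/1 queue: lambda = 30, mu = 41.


M/D/1: Lq = rho^2 / (2*(1-rho)) where rho = 30/41; Lq = 1.0

1.0


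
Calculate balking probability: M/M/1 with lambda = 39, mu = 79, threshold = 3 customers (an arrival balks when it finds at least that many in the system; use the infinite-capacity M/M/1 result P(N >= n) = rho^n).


P(N >= 3) = rho^3 = (39/79)^3 = 0.1203

0.1203


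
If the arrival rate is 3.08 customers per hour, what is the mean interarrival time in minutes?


Mean interarrival time = 60/lambda = 60/3.08 = 19.48 minutes

19.48 minutes


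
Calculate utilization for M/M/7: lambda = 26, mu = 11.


rho = lambda/(c*mu) = 26/(7*11) = 0.3377

0.3377


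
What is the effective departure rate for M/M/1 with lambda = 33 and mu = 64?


For a stable queue (lambda < mu), throughput = lambda = 33 per hour

33 per hour


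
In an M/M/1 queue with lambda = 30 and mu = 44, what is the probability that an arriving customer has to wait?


P(wait) = rho = lambda/mu = 30/44 = 0.6818

0.6818


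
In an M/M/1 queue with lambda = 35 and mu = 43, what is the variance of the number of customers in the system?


rho = 35/43; Var(N) = rho/(1-rho)^2 = 23.52

23.52


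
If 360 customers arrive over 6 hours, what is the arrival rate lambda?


lambda = total arrivals / time = 360 / 6 = 60.0 per hour

60.0 per hour


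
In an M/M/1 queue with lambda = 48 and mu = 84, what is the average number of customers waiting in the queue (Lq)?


rho = 48/84; Lq = rho^2/(1-rho) = 0.76

0.76


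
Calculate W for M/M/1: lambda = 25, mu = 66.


W = 1/(mu - lambda) = 1/(66 - 25) = 0.0244 hours

0.0244 hours


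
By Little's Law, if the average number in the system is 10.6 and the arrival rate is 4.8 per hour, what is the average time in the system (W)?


W = L / lambda = 10.6 / 4.8 = 2.2083 hours

2.2083 hours


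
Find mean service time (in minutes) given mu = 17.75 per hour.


Mean service time = 60/mu = 60/17.75 = 3.38 minutes

3.38 minutes


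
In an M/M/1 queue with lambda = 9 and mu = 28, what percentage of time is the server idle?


Idle fraction = (1 - rho) * 100 = (1 - 9/28) * 100 = 67.9%

67.9%


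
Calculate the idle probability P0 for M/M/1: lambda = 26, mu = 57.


P0 = 1 - rho = 1 - 26/57 = 0.5439

0.5439


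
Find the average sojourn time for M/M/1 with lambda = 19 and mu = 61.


W = 1/(mu - lambda) = 1/(61 - 19) = 0.0238 hours

0.0238 hours


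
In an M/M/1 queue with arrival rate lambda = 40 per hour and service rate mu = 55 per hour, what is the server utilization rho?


rho = lambda/mu = 40/55 = 0.7273

0.7273


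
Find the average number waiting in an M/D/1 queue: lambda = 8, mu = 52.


M/D/1: Lq = rho^2 / (2*(1-rho)) where rho = 8/52; Lq = 0.01

0.01


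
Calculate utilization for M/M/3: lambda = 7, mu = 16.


rho = lambda/(c*mu) = 7/(3*16) = 0.1458

0.1458


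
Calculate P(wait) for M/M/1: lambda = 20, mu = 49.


P(wait) = rho = lambda/mu = 20/49 = 0.4082

0.4082


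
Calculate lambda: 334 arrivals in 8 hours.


lambda = total arrivals / time = 334 / 8 = 41.75 per hour

41.75 per hour


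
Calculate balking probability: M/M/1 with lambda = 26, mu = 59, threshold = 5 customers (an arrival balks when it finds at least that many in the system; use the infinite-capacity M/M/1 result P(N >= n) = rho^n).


P(N >= 5) = rho^5 = (26/59)^5 = 0.0166

0.0166


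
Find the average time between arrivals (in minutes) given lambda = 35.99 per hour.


Mean interarrival time = 60/lambda = 60/35.99 = 1.67 minutes

1.67 minutes


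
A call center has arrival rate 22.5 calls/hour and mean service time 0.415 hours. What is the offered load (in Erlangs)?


Offered load a = lambda * E[S] = 22.5 * 0.415 = 9.34 Erlangs

9.34 Erlangs


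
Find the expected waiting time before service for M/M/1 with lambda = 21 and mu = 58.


rho = 21/58; Wq = rho/(mu - lambda) = 0.0098 hours

0.0098 hours


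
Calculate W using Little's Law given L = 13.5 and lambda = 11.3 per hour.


W = L / lambda = 13.5 / 11.3 = 1.1947 hours

1.1947 hours


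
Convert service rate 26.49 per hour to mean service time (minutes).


Mean service time = 60/mu = 60/26.49 = 2.27 minutes

2.27 minutes


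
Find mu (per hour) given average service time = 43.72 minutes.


mu = 60 / avg_service_time = 60 / 43.72 = 1.37 per hour

1.37 per hour


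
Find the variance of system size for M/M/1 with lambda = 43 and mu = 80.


rho = 43/80; Var(N) = rho/(1-rho)^2 = 2.51

2.51


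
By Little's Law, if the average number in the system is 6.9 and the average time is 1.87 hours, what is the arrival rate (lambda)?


lambda = L / W = 6.9 / 1.87 = 3.69 per hour

3.69 per hour


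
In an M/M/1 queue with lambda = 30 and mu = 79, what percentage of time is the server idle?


Idle fraction = (1 - rho) * 100 = (1 - 30/79) * 100 = 62.0%

62.0%


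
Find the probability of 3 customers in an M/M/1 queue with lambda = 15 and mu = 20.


rho = 15/20; P(n) = (1-rho)*rho^n = (1-15/20)*(15/20)^3 = 0.1055

0.1055


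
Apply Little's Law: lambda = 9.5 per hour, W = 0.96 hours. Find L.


L = lambda * W = 9.5 * 0.96 = 9.12

9.12


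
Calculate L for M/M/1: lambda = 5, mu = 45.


rho = 5/45; L = rho/(1-rho) = 0.13

0.13


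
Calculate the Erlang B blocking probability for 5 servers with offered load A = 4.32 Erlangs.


B(N,A) = (A^N/N!) / sum(A^k/k!, k=0..N) with N=5, A=4.32 = 0.2274

0.2274


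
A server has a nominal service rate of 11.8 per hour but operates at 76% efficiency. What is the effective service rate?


Effective rate = mu * efficiency = 11.8 * 0.76 = 8.97 per hour

8.97 per hour


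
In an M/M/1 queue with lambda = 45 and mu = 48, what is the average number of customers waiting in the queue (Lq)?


rho = 45/48; Lq = rho^2/(1-rho) = 14.06

14.06


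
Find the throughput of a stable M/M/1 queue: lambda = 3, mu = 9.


For a stable queue (lambda < mu), throughput = lambda = 3 per hour

3 per hour


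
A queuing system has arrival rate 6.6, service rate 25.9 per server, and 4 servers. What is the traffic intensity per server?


rho = lambda / (c * mu) = 6.6 / (4 * 25.9) = 0.0637

0.0637


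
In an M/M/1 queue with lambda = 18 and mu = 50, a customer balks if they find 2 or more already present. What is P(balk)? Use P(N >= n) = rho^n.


P(N >= 2) = rho^2 = (18/50)^2 = 0.1296

0.1296


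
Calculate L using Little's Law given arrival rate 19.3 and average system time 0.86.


L = lambda * W = 19.3 * 0.86 = 16.6

16.6


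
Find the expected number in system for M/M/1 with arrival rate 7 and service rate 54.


rho = 7/54; L = rho/(1-rho) = 0.15

0.15


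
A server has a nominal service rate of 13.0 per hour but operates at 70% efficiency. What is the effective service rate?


Effective rate = mu * efficiency = 13.0 * 0.7 = 9.1 per hour

9.1 per hour


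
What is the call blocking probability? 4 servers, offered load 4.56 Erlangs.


B(N,A) = (A^N/N!) / sum(A^k/k!, k=0..N) with N=4, A=4.56 = 0.3619

0.3619
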